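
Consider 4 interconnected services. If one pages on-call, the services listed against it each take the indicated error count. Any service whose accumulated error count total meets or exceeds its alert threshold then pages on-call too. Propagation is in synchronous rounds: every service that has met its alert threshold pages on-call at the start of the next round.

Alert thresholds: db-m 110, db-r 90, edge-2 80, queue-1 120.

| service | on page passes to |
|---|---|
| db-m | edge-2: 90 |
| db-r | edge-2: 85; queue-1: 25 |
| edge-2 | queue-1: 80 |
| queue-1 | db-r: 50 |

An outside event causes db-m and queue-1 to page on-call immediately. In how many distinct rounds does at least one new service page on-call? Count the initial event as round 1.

2

Round 1 — db-m, queue-1 page on-call (initial).
  db-r: +50 → 50 < 90
  edge-2: +90 → 90 ≥ 80
Round 2 — edge-2 pages on-call.
No further pages.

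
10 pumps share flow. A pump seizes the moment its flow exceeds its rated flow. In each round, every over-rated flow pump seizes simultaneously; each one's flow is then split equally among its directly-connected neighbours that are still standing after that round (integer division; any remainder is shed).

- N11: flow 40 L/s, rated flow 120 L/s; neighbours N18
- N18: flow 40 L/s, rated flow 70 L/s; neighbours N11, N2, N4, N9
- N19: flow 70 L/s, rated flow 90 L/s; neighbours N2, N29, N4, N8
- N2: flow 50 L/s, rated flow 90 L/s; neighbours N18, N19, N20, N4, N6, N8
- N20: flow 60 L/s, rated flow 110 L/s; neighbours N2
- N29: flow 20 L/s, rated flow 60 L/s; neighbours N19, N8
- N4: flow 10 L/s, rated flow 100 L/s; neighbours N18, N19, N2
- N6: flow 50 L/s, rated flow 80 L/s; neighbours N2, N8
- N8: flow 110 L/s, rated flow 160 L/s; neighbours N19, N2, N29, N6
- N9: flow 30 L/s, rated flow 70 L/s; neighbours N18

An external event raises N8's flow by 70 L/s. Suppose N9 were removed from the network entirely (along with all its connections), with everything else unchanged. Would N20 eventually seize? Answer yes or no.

no

With N9 removed:
Round 1 — N8 at 180 > 160. N8 seizes.
  N8 sheds 180 L/s to N19, N2, N29, N6: 45 each.
    N19: 70+45 = 115 > 90
    N2: 50+45 = 95 > 90
    N29: 20+45 = 65 > 60
    N6: 50+45 = 95 > 80
Round 2 — N19, N2, N29, N6 seize.
  N19 sheds 115 L/s to N4: 115 each.
    N4: 10+115 = 125 > 100
  N2 sheds 95 L/s to N18, N20, N4: 31 each (2 lost).
    N18: 40+31 = 71 > 70
    N20: 60+31 = 91 ≤ 110
    N4: 125+31 = 156 > 100
  N29 sheds 65 L/s: no online neighbours, lost.
  N6 sheds 95 L/s: no online neighbours, lost.
Round 3 — N18, N4 seize.
  N18 sheds 71 L/s to N11: 71 each.
    N11: 40+71 = 111 ≤ 120
  N4 sheds 156 L/s: no online neighbours, lost.
No further seizures.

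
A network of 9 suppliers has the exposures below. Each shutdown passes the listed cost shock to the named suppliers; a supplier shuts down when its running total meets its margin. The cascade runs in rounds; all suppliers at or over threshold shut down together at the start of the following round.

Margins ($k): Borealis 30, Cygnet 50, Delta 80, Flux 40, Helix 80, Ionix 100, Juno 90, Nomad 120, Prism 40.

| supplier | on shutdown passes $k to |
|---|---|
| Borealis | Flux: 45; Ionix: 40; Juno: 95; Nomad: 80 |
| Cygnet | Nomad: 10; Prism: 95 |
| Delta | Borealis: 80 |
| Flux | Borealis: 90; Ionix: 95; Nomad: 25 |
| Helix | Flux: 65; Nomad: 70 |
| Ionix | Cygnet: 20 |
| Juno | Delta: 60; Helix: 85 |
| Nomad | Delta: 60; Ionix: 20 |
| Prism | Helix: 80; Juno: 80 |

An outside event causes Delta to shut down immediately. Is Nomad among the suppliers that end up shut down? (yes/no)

Round 1 — Delta shuts down (initial).
  Borealis: +80 → 80 ≥ 30
Round 2 — Borealis shuts down.
  Flux: +45 → 45 ≥ 40
  Ionix: +40 → 40 < 100
  Juno: +95 → 95 ≥ 90
  Nomad: +80 → 80 < 120
Round 3 — Flux, Juno shut down.
  Helix: +85 → 85 ≥ 80
  Ionix: +95 → 135 ≥ 100
  Nomad: +25 → 105 < 120
Round 4 — Helix, Ionix shut down.
  Cygnet: +20 → 20 < 50
  Nomad: +70 → 175 ≥ 120
Round 5 — Nomad shuts down.
No further shutdowns.

yes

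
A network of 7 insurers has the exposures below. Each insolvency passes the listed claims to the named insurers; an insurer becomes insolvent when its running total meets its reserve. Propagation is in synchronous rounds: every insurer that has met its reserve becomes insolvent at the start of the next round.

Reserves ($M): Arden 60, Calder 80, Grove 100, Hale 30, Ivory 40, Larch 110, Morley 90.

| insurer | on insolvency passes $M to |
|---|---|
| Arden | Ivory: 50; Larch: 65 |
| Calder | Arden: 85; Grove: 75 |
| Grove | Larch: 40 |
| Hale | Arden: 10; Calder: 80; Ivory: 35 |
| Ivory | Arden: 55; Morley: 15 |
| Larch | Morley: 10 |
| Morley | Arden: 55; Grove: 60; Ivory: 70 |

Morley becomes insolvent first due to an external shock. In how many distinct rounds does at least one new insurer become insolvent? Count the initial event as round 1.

3

Round 1 — Morley becomes insolvent (initial).
  Arden: +55 → 55 < 60
  Grove: +60 → 60 < 100
  Ivory: +70 → 70 ≥ 40
Round 2 — Ivory becomes insolvent.
  Arden: +55 → 110 ≥ 60
Round 3 — Arden becomes insolvent.
  Larch: +65 → 65 < 110
No further insolvencies.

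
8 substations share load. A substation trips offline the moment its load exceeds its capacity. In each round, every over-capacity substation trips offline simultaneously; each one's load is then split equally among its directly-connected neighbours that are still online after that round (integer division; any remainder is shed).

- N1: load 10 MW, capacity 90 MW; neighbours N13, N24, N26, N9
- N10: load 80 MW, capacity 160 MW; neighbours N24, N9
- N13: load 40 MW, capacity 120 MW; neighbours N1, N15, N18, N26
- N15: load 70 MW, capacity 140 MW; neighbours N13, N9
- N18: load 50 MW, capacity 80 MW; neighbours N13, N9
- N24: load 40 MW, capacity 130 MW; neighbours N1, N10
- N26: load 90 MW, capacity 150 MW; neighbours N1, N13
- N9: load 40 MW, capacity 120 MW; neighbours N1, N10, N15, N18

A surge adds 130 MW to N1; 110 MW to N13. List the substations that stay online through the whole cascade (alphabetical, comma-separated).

Round 1 — N1 at 140 > 90; N13 at 150 > 120. N1, N13 trip offline.
  N1 sheds 140 MW to N24, N26, N9: 46 each (2 lost).
    N24: 40+46 = 86 ≤ 130
    N26: 90+46 = 136 ≤ 150
    N9: 40+46 = 86 ≤ 120
  N13 sheds 150 MW to N15, N18, N26: 50 each.
    N15: 70+50 = 120 ≤ 140
    N18: 50+50 = 100 > 80
    N26: 136+50 = 186 > 150
Round 2 — N18, N26 trip offline.
  N18 sheds 100 MW to N9: 100 each.
    N9: 86+100 = 186 > 120
  N26 sheds 186 MW: no online neighbours, lost.
Round 3 — N9 trips offline.
  N9 sheds 186 MW to N10, N15: 93 each.
    N10: 80+93 = 173 > 160
    N15: 120+93 = 213 > 140
Round 4 — N10, N15 trip offline.
  N10 sheds 173 MW to N24: 173 each.
    N24: 86+173 = 259 > 130
  N15 sheds 213 MW: no online neighbours, lost.
Round 5 — N24 trips offline.
  N24 sheds 259 MW: no online neighbours, lost.
No further trips.

none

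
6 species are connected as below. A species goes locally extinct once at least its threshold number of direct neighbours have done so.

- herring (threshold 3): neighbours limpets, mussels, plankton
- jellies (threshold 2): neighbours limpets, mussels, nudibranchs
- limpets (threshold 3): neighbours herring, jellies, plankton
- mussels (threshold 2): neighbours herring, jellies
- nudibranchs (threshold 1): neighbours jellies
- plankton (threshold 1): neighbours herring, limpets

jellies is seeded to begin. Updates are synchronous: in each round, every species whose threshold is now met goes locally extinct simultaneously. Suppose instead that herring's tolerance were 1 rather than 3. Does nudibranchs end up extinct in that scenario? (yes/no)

yes

With herring's tolerance at 1:
Round 1 — jellies goes locally extinct (initial).
Round 2 — checking thresholds:
  limpets: 1 of 3 neighbours < 3, below threshold.
  mussels: 1 of 2 neighbours < 2, below threshold.
  nudibranchs: 1 of 1 neighbours ≥ 1, goes locally extinct.
Round 3 — no new extinctions; cascade stops.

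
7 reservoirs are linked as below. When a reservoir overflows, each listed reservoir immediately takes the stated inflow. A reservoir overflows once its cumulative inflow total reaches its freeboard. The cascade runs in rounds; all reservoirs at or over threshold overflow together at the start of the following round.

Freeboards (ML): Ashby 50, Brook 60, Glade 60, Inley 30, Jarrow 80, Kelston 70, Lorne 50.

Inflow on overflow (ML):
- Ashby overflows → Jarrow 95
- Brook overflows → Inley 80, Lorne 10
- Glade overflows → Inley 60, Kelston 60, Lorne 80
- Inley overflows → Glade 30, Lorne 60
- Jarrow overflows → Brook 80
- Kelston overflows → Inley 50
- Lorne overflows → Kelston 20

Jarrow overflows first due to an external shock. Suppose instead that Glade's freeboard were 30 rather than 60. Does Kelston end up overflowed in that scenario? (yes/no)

With Glade's freeboard at 30:
Round 1 — Jarrow overflows (initial).
  Brook: +80 → 80 ≥ 60
Round 2 — Brook overflows.
  Inley: +80 → 80 ≥ 30
  Lorne: +10 → 10 < 50
Round 3 — Inley overflows.
  Glade: +30 → 30 ≥ 30
  Lorne: +60 → 70 ≥ 50
Round 4 — Glade, Lorne overflow.
  Kelston: +60+20 → 80 ≥ 70
Round 5 — Kelston overflows.
No further overflows.

yes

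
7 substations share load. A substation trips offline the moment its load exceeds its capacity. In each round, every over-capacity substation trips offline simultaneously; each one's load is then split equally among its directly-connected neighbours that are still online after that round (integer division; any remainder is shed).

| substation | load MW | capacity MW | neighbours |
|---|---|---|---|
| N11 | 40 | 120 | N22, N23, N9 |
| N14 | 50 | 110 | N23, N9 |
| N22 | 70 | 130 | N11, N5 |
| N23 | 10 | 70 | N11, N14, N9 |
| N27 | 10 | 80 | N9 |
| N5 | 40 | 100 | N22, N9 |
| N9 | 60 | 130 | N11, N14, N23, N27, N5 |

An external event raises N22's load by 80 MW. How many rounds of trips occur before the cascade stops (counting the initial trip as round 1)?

Round 1 — N22 at 150 > 130. N22 trips offline.
  N22 sheds 150 MW to N11, N5: 75 each.
    N11: 40+75 = 115 ≤ 120
    N5: 40+75 = 115 > 100
Round 2 — N5 trips offline.
  N5 sheds 115 MW to N9: 115 each.
    N9: 60+115 = 175 > 130
Round 3 — N9 trips offline.
  N9 sheds 175 MW to N11, N14, N23, N27: 43 each (3 lost).
    N11: 115+43 = 158 > 120
    N14: 50+43 = 93 ≤ 110
    N23: 10+43 = 53 ≤ 70
    N27: 10+43 = 53 ≤ 80
Round 4 — N11 trips offline.
  N11 sheds 158 MW to N23: 158 each.
    N23: 53+158 = 211 > 70
Round 5 — N23 trips offline.
  N23 sheds 211 MW to N14: 211 each.
    N14: 93+211 = 304 > 110
Round 6 — N14 trips offline.
  N14 sheds 304 MW: no online neighbours, lost.
No further trips.

6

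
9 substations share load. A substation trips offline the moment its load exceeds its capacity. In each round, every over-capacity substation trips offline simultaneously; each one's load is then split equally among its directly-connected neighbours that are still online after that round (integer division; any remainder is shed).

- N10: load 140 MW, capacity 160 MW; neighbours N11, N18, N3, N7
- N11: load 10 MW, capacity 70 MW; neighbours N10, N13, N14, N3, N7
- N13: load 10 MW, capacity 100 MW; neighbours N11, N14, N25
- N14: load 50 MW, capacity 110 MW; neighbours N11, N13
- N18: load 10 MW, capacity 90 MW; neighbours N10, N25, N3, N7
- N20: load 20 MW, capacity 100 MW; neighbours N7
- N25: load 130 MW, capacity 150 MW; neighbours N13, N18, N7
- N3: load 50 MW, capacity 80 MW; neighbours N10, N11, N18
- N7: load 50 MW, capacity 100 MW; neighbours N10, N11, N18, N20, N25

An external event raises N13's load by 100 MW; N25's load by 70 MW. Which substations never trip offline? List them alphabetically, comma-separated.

Round 1 — N13 at 110 > 100; N25 at 200 > 150. N13, N25 trip offline.
  N13 sheds 110 MW to N11, N14: 55 each.
    N11: 10+55 = 65 ≤ 70
    N14: 50+55 = 105 ≤ 110
  N25 sheds 200 MW to N18, N7: 100 each.
    N18: 10+100 = 110 > 90
    N7: 50+100 = 150 > 100
Round 2 — N18, N7 trip offline.
  N18 sheds 110 MW to N10, N3: 55 each.
    N10: 140+55 = 195 > 160
    N3: 50+55 = 105 > 80
  N7 sheds 150 MW to N10, N11, N20: 50 each.
    N10: 195+50 = 245 > 160
    N11: 65+50 = 115 > 70
    N20: 20+50 = 70 ≤ 100
Round 3 — N10, N11, N3 trip offline.
  N10 sheds 245 MW: no online neighbours, lost.
  N11 sheds 115 MW to N14: 115 each.
    N14: 105+115 = 220 > 110
  N3 sheds 105 MW: no online neighbours, lost.
Round 4 — N14 trips offline.
  N14 sheds 220 MW: no online neighbours, lost.
No further trips.

N20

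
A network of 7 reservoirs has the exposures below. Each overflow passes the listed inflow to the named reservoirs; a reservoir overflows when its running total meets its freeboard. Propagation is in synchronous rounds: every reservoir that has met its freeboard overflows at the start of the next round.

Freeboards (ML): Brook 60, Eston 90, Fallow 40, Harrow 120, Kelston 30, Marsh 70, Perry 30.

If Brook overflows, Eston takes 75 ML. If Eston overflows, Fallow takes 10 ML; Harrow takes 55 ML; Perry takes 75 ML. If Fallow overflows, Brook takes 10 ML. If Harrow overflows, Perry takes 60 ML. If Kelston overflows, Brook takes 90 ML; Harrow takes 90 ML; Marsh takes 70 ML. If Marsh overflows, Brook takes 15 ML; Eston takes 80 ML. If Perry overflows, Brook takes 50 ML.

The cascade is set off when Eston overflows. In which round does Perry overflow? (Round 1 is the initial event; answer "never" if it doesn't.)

2

Round 1 — Eston overflows (initial).
  Fallow: +10 → 10 < 40
  Harrow: +55 → 55 < 120
  Perry: +75 → 75 ≥ 30
Round 2 — Perry overflows.
  Brook: +50 → 50 < 60
No further overflows.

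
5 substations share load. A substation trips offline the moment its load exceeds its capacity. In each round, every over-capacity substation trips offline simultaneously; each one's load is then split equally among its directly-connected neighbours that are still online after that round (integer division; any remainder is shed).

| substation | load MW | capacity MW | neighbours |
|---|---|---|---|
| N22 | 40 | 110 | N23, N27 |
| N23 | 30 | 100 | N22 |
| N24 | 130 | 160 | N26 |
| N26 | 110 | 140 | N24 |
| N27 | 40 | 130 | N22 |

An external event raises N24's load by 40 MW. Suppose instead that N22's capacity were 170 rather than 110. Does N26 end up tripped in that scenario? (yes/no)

With N22's capacity at 170:
Round 1 — N24 at 170 > 160. N24 trips offline.
  N24 sheds 170 MW to N26: 170 each.
    N26: 110+170 = 280 > 140
Round 2 — N26 trips offline.
  N26 sheds 280 MW: no online neighbours, lost.
No further trips.

yes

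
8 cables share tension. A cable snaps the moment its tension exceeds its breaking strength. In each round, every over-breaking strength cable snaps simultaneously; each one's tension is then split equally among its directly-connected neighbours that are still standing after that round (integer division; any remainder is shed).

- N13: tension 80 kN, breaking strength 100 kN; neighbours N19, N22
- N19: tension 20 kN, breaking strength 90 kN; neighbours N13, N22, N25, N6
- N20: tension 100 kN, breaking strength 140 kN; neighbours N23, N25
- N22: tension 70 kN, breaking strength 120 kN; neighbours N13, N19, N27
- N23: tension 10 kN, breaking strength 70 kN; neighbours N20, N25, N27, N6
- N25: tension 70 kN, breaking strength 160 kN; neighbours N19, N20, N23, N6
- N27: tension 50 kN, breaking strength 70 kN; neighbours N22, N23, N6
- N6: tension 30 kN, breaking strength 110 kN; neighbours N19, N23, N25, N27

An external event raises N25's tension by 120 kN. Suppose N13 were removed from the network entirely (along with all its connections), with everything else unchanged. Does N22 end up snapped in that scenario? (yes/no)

With N13 removed:
Round 1 — N25 at 190 > 160. N25 snaps.
  N25 sheds 190 kN to N19, N20, N23, N6: 47 each (2 lost).
    N19: 20+47 = 67 ≤ 90
    N20: 100+47 = 147 > 140
    N23: 10+47 = 57 ≤ 70
    N6: 30+47 = 77 ≤ 110
Round 2 — N20 snaps.
  N20 sheds 147 kN to N23: 147 each.
    N23: 57+147 = 204 > 70
Round 3 — N23 snaps.
  N23 sheds 204 kN to N27, N6: 102 each.
    N27: 50+102 = 152 > 70
    N6: 77+102 = 179 > 110
Round 4 — N27, N6 snap.
  N27 sheds 152 kN to N22: 152 each.
    N22: 70+152 = 222 > 120
  N6 sheds 179 kN to N19: 179 each.
    N19: 67+179 = 246 > 90
Round 5 — N19, N22 snap.
  N19 sheds 246 kN: no online neighbours, lost.
  N22 sheds 222 kN: no online neighbours, lost.
No further breaks.

yes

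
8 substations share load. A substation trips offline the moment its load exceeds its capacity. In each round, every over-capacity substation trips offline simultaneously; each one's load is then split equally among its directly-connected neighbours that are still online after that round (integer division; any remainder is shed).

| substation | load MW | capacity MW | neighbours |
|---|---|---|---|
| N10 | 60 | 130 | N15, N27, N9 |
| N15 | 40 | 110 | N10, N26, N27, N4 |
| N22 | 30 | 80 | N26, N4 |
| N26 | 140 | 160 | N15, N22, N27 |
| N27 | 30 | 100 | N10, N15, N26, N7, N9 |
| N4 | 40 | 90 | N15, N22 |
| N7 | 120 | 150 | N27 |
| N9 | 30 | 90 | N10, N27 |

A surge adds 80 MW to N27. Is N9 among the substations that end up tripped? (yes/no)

yes

Round 1 — N27 at 110 > 100. N27 trips offline.
  N27 sheds 110 MW to N10, N15, N26, N7, N9: 22 each.
    N10: 60+22 = 82 ≤ 130
    N15: 40+22 = 62 ≤ 110
    N26: 140+22 = 162 > 160
    N7: 120+22 = 142 ≤ 150
    N9: 30+22 = 52 ≤ 90
Round 2 — N26 trips offline.
  N26 sheds 162 MW to N15, N22: 81 each.
    N15: 62+81 = 143 > 110
    N22: 30+81 = 111 > 80
Round 3 — N15, N22 trip offline.
  N15 sheds 143 MW to N10, N4: 71 each (1 lost).
    N10: 82+71 = 153 > 130
    N4: 40+71 = 111 > 90
  N22 sheds 111 MW to N4: 111 each.
    N4: 111+111 = 222 > 90
Round 4 — N10, N4 trip offline.
  N10 sheds 153 MW to N9: 153 each.
    N9: 52+153 = 205 > 90
  N4 sheds 222 MW: no online neighbours, lost.
Round 5 — N9 trips offline.
  N9 sheds 205 MW: no online neighbours, lost.
No further trips.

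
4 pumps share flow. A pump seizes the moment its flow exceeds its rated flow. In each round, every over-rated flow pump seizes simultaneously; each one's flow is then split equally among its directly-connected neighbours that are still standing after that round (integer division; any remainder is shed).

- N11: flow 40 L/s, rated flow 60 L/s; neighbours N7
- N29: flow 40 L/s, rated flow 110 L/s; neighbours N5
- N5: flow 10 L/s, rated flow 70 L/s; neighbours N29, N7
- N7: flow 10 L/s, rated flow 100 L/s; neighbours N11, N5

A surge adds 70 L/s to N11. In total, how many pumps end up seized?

4

Round 1 — N11 at 110 > 60. N11 seizes.
  N11 sheds 110 L/s to N7: 110 each.
    N7: 10+110 = 120 > 100
Round 2 — N7 seizes.
  N7 sheds 120 L/s to N5: 120 each.
    N5: 10+120 = 130 > 70
Round 3 — N5 seizes.
  N5 sheds 130 L/s to N29: 130 each.
    N29: 40+130 = 170 > 110
Round 4 — N29 seizes.
  N29 sheds 170 L/s: no online neighbours, lost.
No further seizures.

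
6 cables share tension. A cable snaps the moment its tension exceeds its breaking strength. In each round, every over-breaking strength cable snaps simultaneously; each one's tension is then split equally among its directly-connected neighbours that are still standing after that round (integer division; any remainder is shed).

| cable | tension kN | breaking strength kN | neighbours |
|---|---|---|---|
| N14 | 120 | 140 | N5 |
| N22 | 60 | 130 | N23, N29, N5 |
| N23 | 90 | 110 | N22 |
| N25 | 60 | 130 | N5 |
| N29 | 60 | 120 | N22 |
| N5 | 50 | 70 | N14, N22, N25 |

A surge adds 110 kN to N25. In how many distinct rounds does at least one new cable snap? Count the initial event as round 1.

Round 1 — N25 at 170 > 130. N25 snaps.
  N25 sheds 170 kN to N5: 170 each.
    N5: 50+170 = 220 > 70
Round 2 — N5 snaps.
  N5 sheds 220 kN to N14, N22: 110 each.
    N14: 120+110 = 230 > 140
    N22: 60+110 = 170 > 130
Round 3 — N14, N22 snap.
  N14 sheds 230 kN: no online neighbours, lost.
  N22 sheds 170 kN to N23, N29: 85 each.
    N23: 90+85 = 175 > 110
    N29: 60+85 = 145 > 120
Round 4 — N23, N29 snap.
  N23 sheds 175 kN: no online neighbours, lost.
  N29 sheds 145 kN: no online neighbours, lost.
No further breaks.

4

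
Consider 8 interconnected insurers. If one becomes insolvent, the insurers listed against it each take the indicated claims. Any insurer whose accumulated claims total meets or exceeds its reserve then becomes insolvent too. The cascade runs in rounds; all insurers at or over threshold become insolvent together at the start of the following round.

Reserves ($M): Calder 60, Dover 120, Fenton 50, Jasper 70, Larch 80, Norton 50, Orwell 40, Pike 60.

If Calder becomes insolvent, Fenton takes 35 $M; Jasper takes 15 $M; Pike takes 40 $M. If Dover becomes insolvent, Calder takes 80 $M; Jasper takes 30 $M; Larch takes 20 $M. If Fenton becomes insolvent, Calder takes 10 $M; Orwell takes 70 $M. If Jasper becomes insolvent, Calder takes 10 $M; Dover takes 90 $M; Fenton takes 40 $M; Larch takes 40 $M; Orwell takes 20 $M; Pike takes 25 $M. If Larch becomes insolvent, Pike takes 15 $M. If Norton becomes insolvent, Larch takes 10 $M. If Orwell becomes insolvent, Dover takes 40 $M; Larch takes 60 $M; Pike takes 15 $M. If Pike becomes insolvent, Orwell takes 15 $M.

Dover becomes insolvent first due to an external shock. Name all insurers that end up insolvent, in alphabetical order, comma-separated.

Calder, Dover

Round 1 — Dover becomes insolvent (initial).
  Calder: +80 → 80 ≥ 60
  Jasper: +30 → 30 < 70
  Larch: +20 → 20 < 80
Round 2 — Calder becomes insolvent.
  Fenton: +35 → 35 < 50
  Jasper: +15 → 45 < 70
  Pike: +40 → 40 < 60
No further insolvencies.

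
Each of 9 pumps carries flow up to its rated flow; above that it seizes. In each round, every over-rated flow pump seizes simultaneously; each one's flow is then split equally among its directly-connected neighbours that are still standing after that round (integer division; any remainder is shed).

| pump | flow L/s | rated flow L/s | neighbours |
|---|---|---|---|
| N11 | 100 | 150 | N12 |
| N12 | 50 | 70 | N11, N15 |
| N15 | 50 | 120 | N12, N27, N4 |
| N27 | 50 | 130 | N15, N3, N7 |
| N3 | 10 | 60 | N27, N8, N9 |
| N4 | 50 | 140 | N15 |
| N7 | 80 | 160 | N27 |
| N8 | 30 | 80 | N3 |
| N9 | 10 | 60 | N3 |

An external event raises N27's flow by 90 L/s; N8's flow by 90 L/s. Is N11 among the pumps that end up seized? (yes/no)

Round 1 — N27 at 140 > 130; N8 at 120 > 80. N27, N8 seize.
  N27 sheds 140 L/s to N15, N3, N7: 46 each (2 lost).
    N15: 50+46 = 96 ≤ 120
    N3: 10+46 = 56 ≤ 60
    N7: 80+46 = 126 ≤ 160
  N8 sheds 120 L/s to N3: 120 each.
    N3: 56+120 = 176 > 60
Round 2 — N3 seizes.
  N3 sheds 176 L/s to N9: 176 each.
    N9: 10+176 = 186 > 60
Round 3 — N9 seizes.
  N9 sheds 186 L/s: no online neighbours, lost.
No further seizures.

no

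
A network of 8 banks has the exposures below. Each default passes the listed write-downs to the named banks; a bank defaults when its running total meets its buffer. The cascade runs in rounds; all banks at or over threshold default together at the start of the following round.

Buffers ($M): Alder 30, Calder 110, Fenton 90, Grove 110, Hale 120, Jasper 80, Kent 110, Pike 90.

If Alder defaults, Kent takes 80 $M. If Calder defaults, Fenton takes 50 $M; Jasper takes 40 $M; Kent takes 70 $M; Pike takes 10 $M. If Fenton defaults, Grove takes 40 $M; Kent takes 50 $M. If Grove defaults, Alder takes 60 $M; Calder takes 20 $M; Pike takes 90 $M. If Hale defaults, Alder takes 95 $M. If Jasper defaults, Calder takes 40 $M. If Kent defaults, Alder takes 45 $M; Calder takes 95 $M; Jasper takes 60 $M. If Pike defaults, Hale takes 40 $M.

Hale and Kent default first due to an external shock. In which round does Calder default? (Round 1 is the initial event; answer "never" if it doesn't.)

Round 1 — Hale, Kent default (initial).
  Alder: +95+45 → 140 ≥ 30
  Calder: +95 → 95 < 110
  Jasper: +60 → 60 < 80
Round 2 — Alder defaults.
No further defaults.

never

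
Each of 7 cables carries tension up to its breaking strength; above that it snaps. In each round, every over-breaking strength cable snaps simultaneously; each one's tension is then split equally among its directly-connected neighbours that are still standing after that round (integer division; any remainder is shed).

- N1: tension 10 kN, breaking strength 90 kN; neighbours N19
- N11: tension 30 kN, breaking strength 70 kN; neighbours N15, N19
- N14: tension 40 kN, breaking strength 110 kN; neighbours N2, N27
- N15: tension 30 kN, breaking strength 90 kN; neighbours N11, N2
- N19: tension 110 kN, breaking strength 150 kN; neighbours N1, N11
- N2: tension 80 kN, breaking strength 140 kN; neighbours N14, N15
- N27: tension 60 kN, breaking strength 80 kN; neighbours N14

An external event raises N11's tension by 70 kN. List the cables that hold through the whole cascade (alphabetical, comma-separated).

N14, N15, N2, N27

Round 1 — N11 at 100 > 70. N11 snaps.
  N11 sheds 100 kN to N15, N19: 50 each.
    N15: 30+50 = 80 ≤ 90
    N19: 110+50 = 160 > 150
Round 2 — N19 snaps.
  N19 sheds 160 kN to N1: 160 each.
    N1: 10+160 = 170 > 90
Round 3 — N1 snaps.
  N1 sheds 170 kN: no online neighbours, lost.
No further breaks.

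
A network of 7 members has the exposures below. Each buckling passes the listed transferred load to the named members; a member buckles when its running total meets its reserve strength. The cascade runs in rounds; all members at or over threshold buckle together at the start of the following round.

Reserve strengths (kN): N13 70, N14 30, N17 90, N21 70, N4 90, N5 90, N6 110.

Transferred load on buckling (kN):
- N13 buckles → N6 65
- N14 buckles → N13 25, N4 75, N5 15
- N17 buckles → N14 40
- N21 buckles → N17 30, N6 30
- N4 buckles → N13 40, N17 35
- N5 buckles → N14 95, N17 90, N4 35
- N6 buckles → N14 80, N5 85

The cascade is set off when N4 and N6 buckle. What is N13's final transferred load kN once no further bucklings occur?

65

Round 1 — N4, N6 buckle (initial).
  N13: +40 → 40 < 70
  N14: +80 → 80 ≥ 30
  N17: +35 → 35 < 90
  N5: +85 → 85 < 90
Round 2 — N14 buckles.
  N13: +25 → 65 < 70
  N5: +15 → 100 ≥ 90
Round 3 — N5 buckles.
  N17: +90 → 125 ≥ 90
Round 4 — N17 buckles.
No further bucklings.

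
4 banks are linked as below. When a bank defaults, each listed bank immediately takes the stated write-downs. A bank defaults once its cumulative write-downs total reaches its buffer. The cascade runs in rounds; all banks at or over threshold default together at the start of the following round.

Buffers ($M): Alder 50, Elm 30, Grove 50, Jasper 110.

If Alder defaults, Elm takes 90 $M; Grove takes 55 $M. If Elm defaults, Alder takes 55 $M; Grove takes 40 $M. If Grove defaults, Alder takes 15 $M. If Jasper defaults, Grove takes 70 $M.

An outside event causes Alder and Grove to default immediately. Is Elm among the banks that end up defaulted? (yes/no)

Round 1 — Alder, Grove default (initial).
  Elm: +90 → 90 ≥ 30
Round 2 — Elm defaults.
No further defaults.

yes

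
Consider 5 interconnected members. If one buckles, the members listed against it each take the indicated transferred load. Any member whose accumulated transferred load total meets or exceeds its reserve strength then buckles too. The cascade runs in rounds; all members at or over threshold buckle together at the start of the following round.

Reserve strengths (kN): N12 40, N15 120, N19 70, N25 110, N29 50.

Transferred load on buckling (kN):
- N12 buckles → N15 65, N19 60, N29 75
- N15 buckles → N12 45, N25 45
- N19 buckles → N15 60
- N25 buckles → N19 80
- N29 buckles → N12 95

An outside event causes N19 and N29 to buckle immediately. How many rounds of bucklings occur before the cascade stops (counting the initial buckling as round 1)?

3

Round 1 — N19, N29 buckle (initial).
  N12: +95 → 95 ≥ 40
  N15: +60 → 60 < 120
Round 2 — N12 buckles.
  N15: +65 → 125 ≥ 120
Round 3 — N15 buckles.
  N25: +45 → 45 < 110
No further bucklings.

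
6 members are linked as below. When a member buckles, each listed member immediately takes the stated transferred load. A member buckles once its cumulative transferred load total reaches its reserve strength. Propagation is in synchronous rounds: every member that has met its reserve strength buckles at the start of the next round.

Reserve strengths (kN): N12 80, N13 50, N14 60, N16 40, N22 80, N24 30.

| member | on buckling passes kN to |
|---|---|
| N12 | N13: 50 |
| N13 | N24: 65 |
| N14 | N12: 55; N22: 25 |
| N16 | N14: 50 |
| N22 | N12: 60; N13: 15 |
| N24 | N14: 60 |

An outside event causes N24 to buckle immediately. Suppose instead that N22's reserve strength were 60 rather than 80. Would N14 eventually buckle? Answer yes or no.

With N22's reserve strength at 60:
Round 1 — N24 buckles (initial).
  N14: +60 → 60 ≥ 60
Round 2 — N14 buckles.
  N12: +55 → 55 < 80
  N22: +25 → 25 < 60
No further bucklings.

yes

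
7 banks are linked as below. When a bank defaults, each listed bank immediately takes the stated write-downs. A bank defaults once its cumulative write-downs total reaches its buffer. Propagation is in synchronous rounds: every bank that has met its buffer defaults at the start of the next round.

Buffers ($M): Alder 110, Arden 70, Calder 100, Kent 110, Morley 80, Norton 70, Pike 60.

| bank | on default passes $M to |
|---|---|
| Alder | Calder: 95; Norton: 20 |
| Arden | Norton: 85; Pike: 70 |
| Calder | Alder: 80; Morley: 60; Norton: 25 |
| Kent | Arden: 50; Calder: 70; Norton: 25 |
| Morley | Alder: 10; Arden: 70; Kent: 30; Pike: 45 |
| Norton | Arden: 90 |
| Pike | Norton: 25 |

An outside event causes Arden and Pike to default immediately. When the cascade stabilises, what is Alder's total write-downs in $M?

0

Round 1 — Arden, Pike default (initial).
  Norton: +85+25 → 110 ≥ 70
Round 2 — Norton defaults.
No further defaults.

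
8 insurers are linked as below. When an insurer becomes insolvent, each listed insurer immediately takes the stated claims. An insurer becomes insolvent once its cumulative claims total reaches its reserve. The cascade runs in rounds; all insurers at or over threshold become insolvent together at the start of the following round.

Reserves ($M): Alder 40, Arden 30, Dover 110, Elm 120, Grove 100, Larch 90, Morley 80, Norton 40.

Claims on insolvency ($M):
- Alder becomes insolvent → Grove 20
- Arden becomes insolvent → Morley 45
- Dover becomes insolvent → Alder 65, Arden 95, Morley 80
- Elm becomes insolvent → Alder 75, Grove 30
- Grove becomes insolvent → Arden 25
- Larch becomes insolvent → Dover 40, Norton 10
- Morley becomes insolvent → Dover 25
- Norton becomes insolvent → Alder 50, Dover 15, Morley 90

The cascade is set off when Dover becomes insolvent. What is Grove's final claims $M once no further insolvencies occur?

20

Round 1 — Dover becomes insolvent (initial).
  Alder: +65 → 65 ≥ 40
  Arden: +95 → 95 ≥ 30
  Morley: +80 → 80 ≥ 80
Round 2 — Alder, Arden, Morley become insolvent.
  Grove: +20 → 20 < 100
No further insolvencies.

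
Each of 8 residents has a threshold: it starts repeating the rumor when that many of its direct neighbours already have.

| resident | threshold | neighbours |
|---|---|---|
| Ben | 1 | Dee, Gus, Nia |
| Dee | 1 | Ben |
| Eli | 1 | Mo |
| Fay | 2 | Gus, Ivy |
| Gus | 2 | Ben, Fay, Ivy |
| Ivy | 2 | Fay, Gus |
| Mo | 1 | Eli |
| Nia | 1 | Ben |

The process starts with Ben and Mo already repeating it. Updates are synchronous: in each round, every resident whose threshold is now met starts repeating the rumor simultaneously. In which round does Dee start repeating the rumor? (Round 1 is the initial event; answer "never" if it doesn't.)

Round 1 — Ben, Mo start repeating the rumor (initial).
Round 2 — checking thresholds:
  Dee: 1 of 1 neighbours ≥ 1, starts repeating the rumor.
  Eli: 1 of 1 neighbours ≥ 1, starts repeating the rumor.
  Gus: 1 of 3 neighbours < 2, below threshold.
  Nia: 1 of 1 neighbours ≥ 1, starts repeating the rumor.
Round 3 — no new spreads; cascade stops.

2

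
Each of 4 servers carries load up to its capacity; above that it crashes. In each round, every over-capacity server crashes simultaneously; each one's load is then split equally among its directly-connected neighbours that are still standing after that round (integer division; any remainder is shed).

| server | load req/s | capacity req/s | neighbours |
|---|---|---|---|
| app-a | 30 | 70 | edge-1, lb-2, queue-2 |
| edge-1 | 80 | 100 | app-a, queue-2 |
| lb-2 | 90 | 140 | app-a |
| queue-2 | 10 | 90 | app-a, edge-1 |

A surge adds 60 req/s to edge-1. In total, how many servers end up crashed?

3

Round 1 — edge-1 at 140 > 100. edge-1 crashes.
  edge-1 sheds 140 req/s to app-a, queue-2: 70 each.
    app-a: 30+70 = 100 > 70
    queue-2: 10+70 = 80 ≤ 90
Round 2 — app-a crashes.
  app-a sheds 100 req/s to lb-2, queue-2: 50 each.
    lb-2: 90+50 = 140 ≤ 140
    queue-2: 80+50 = 130 > 90
Round 3 — queue-2 crashes.
  queue-2 sheds 130 req/s: no online neighbours, lost.
No further crashes.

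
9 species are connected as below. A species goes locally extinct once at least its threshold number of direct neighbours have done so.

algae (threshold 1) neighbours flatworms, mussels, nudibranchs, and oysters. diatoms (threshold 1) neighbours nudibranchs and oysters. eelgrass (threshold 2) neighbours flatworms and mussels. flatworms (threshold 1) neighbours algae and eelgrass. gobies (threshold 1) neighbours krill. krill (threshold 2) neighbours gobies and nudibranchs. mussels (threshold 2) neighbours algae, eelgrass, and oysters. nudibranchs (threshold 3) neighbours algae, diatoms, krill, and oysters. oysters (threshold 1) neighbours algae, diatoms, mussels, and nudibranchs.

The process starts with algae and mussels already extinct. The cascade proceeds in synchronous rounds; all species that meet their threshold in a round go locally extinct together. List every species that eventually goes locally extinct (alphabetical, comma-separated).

Round 1 — algae, mussels go locally extinct (initial).
Round 2 — checking thresholds:
  eelgrass: 1 of 2 neighbours < 2, not yet.
  flatworms: 1 of 2 neighbours ≥ 1, goes locally extinct.
  nudibranchs: 1 of 4 neighbours < 3, not yet.
  oysters: 2 of 4 neighbours ≥ 1, goes locally extinct.
Round 3 — checking thresholds:
  diatoms: 1 of 2 neighbours ≥ 1, goes locally extinct.
  eelgrass: 2 of 2 neighbours ≥ 2, goes locally extinct.
  nudibranchs: 2 of 4 neighbours < 3, not yet.
Round 4 — checking thresholds:
  nudibranchs: 3 of 4 neighbours ≥ 3, goes locally extinct.
Round 5 — no new extinctions; cascade stops.

algae, diatoms, eelgrass, flatworms, mussels, nudibranchs, oysters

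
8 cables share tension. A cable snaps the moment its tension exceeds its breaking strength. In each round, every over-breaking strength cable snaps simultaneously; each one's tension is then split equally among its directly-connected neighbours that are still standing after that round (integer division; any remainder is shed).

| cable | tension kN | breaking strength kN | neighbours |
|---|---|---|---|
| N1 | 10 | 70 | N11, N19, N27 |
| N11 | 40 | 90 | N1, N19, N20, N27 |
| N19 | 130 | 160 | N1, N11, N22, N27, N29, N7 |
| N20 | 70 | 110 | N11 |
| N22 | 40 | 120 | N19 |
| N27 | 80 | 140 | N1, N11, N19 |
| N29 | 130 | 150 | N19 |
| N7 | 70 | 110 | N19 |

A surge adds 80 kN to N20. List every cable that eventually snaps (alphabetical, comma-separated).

N1, N11, N19, N20, N27, N29, N7

Round 1 — N20 at 150 > 110. N20 snaps.
  N20 sheds 150 kN to N11: 150 each.
    N11: 40+150 = 190 > 90
Round 2 — N11 snaps.
  N11 sheds 190 kN to N1, N19, N27: 63 each (1 lost).
    N1: 10+63 = 73 > 70
    N19: 130+63 = 193 > 160
    N27: 80+63 = 143 > 140
Round 3 — N1, N19, N27 snap.
  N1 sheds 73 kN: no online neighbours, lost.
  N19 sheds 193 kN to N22, N29, N7: 64 each (1 lost).
    N22: 40+64 = 104 ≤ 120
    N29: 130+64 = 194 > 150
    N7: 70+64 = 134 > 110
  N27 sheds 143 kN: no online neighbours, lost.
Round 4 — N29, N7 snap.
  N29 sheds 194 kN: no online neighbours, lost.
  N7 sheds 134 kN: no online neighbours, lost.
No further breaks.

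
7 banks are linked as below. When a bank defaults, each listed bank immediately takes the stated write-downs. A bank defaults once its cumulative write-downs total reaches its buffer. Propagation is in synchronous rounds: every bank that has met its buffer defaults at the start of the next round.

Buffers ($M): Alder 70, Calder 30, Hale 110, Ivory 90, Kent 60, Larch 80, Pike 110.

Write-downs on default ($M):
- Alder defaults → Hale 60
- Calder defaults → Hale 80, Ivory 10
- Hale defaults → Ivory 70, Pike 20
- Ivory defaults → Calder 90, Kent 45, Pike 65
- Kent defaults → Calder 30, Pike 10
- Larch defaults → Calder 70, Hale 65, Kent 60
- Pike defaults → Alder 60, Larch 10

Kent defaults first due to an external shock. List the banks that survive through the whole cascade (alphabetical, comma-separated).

Alder, Hale, Ivory, Larch, Pike

Round 1 — Kent defaults (initial).
  Calder: +30 → 30 ≥ 30
  Pike: +10 → 10 < 110
Round 2 — Calder defaults.
  Hale: +80 → 80 < 110
  Ivory: +10 → 10 < 90
No further defaults.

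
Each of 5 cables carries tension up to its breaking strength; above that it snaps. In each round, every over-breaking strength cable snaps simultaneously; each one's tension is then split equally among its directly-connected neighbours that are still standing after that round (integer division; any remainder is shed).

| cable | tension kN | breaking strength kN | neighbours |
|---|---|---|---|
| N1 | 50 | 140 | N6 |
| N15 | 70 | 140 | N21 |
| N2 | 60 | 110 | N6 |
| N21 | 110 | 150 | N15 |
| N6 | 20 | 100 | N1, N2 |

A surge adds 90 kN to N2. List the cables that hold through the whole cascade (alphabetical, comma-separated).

N15, N21

Round 1 — N2 at 150 > 110. N2 snaps.
  N2 sheds 150 kN to N6: 150 each.
    N6: 20+150 = 170 > 100
Round 2 — N6 snaps.
  N6 sheds 170 kN to N1: 170 each.
    N1: 50+170 = 220 > 140
Round 3 — N1 snaps.
  N1 sheds 220 kN: no online neighbours, lost.
No further breaks.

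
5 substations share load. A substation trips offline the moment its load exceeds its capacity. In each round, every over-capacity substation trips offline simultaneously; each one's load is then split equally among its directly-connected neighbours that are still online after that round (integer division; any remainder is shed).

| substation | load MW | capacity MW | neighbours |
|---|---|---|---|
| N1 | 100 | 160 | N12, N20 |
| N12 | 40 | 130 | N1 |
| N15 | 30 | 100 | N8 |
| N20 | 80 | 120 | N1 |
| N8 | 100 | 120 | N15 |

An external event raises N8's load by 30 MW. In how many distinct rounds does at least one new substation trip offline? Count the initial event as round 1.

2

Round 1 — N8 at 130 > 120. N8 trips offline.
  N8 sheds 130 MW to N15: 130 each.
    N15: 30+130 = 160 > 100
Round 2 — N15 trips offline.
  N15 sheds 160 MW: no online neighbours, lost.
No further trips.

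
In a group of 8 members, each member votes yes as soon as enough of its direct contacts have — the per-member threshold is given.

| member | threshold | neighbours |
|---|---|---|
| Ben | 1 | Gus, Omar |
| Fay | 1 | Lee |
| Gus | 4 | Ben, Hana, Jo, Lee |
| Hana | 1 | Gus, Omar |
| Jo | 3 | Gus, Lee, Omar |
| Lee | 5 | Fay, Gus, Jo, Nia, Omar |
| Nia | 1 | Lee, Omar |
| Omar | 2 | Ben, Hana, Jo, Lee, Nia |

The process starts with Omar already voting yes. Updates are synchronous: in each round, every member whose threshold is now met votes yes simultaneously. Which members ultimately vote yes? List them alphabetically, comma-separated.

Ben, Hana, Nia, Omar

Round 1 — Omar votes yes (initial).
Round 2 — checking thresholds:
  Ben: 1 of 2 neighbours ≥ 1, votes yes.
  Hana: 1 of 2 neighbours ≥ 1, votes yes.
  Jo: 1 of 3 neighbours < 3, holds.
  Lee: 1 of 5 neighbours < 5, holds.
  Nia: 1 of 2 neighbours ≥ 1, votes yes.
Round 3 — no new yes votes; cascade stops.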